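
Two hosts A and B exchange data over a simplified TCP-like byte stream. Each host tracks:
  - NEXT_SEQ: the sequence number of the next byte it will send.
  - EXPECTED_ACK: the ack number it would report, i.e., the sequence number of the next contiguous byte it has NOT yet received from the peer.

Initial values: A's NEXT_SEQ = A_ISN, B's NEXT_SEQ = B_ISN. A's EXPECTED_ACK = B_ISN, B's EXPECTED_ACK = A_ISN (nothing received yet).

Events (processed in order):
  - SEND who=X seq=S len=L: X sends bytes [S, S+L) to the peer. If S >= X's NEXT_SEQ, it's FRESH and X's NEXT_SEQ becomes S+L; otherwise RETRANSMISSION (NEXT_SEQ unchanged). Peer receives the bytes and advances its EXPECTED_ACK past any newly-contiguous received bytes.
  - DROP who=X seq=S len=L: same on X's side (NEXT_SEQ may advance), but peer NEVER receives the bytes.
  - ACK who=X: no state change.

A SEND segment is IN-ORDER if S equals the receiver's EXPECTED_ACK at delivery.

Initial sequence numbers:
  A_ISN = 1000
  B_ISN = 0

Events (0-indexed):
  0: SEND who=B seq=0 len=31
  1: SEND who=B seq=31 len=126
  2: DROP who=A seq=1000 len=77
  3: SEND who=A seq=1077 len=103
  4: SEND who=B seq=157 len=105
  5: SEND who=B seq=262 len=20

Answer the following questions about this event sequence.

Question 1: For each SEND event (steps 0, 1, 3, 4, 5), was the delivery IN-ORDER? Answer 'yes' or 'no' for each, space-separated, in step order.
Step 0: SEND seq=0 -> in-order
Step 1: SEND seq=31 -> in-order
Step 3: SEND seq=1077 -> out-of-order
Step 4: SEND seq=157 -> in-order
Step 5: SEND seq=262 -> in-order

Answer: yes yes no yes yes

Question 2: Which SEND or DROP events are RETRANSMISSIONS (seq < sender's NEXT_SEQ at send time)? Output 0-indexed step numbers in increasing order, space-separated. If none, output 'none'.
Step 0: SEND seq=0 -> fresh
Step 1: SEND seq=31 -> fresh
Step 2: DROP seq=1000 -> fresh
Step 3: SEND seq=1077 -> fresh
Step 4: SEND seq=157 -> fresh
Step 5: SEND seq=262 -> fresh

Answer: none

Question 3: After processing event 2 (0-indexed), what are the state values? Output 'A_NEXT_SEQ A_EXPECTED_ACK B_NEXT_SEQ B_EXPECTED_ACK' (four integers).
After event 0: A_seq=1000 A_ack=31 B_seq=31 B_ack=1000
After event 1: A_seq=1000 A_ack=157 B_seq=157 B_ack=1000
After event 2: A_seq=1077 A_ack=157 B_seq=157 B_ack=1000

1077 157 157 1000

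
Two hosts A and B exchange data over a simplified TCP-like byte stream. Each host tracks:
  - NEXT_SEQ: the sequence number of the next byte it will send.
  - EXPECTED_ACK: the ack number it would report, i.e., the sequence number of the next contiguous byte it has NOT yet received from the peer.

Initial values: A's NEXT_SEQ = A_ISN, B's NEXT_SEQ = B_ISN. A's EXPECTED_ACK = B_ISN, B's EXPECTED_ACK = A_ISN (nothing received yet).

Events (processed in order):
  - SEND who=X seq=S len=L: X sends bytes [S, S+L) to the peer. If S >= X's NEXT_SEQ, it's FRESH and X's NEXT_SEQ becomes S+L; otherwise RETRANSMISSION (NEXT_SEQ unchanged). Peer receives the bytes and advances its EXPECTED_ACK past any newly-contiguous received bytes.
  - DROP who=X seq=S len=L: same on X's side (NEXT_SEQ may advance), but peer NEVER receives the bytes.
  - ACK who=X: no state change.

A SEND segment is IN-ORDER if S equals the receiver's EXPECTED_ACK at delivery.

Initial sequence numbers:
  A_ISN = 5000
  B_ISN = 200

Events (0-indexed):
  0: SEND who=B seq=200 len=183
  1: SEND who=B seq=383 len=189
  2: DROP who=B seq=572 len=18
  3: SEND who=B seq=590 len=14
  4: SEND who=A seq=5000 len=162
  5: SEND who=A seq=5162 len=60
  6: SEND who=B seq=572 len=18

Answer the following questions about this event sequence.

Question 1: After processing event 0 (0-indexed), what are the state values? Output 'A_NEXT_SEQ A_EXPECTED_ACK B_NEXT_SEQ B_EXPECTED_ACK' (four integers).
After event 0: A_seq=5000 A_ack=383 B_seq=383 B_ack=5000

5000 383 383 5000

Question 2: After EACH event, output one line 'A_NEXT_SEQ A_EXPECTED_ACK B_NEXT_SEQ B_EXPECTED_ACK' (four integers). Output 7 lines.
5000 383 383 5000
5000 572 572 5000
5000 572 590 5000
5000 572 604 5000
5162 572 604 5162
5222 572 604 5222
5222 604 604 5222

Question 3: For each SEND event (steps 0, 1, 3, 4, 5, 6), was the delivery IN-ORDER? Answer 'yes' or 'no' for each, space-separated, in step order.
Answer: yes yes no yes yes yes

Derivation:
Step 0: SEND seq=200 -> in-order
Step 1: SEND seq=383 -> in-order
Step 3: SEND seq=590 -> out-of-order
Step 4: SEND seq=5000 -> in-order
Step 5: SEND seq=5162 -> in-order
Step 6: SEND seq=572 -> in-order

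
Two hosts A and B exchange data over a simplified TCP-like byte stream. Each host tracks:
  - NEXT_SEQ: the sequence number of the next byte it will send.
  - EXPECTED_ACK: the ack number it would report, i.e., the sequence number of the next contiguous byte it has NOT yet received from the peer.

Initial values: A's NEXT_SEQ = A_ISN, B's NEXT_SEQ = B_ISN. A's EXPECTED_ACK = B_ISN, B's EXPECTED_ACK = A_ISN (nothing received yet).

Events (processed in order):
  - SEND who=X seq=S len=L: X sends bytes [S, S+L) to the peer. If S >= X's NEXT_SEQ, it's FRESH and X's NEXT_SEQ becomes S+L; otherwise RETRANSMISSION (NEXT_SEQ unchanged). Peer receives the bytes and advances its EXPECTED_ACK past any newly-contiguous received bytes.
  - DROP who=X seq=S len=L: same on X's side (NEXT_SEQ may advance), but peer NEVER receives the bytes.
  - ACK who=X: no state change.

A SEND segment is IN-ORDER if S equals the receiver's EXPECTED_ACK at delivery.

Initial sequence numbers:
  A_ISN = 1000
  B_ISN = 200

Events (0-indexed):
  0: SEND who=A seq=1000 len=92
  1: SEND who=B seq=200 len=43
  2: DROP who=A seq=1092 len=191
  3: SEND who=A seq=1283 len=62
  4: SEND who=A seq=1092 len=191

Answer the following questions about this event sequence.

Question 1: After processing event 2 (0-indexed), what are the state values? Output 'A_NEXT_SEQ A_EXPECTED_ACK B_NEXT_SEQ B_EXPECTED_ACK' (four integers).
After event 0: A_seq=1092 A_ack=200 B_seq=200 B_ack=1092
After event 1: A_seq=1092 A_ack=243 B_seq=243 B_ack=1092
After event 2: A_seq=1283 A_ack=243 B_seq=243 B_ack=1092

1283 243 243 1092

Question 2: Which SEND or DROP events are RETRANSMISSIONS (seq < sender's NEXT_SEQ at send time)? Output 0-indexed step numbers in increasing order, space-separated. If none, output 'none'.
Answer: 4

Derivation:
Step 0: SEND seq=1000 -> fresh
Step 1: SEND seq=200 -> fresh
Step 2: DROP seq=1092 -> fresh
Step 3: SEND seq=1283 -> fresh
Step 4: SEND seq=1092 -> retransmit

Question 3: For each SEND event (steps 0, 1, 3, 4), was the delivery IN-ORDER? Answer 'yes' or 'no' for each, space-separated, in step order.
Step 0: SEND seq=1000 -> in-order
Step 1: SEND seq=200 -> in-order
Step 3: SEND seq=1283 -> out-of-order
Step 4: SEND seq=1092 -> in-order

Answer: yes yes no yes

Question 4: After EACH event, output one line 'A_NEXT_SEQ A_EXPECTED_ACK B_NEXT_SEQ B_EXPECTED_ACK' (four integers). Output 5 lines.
1092 200 200 1092
1092 243 243 1092
1283 243 243 1092
1345 243 243 1092
1345 243 243 1345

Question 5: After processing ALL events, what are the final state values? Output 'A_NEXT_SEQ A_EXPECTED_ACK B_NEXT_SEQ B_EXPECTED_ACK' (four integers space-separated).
Answer: 1345 243 243 1345

Derivation:
After event 0: A_seq=1092 A_ack=200 B_seq=200 B_ack=1092
After event 1: A_seq=1092 A_ack=243 B_seq=243 B_ack=1092
After event 2: A_seq=1283 A_ack=243 B_seq=243 B_ack=1092
After event 3: A_seq=1345 A_ack=243 B_seq=243 B_ack=1092
After event 4: A_seq=1345 A_ack=243 B_seq=243 B_ack=1345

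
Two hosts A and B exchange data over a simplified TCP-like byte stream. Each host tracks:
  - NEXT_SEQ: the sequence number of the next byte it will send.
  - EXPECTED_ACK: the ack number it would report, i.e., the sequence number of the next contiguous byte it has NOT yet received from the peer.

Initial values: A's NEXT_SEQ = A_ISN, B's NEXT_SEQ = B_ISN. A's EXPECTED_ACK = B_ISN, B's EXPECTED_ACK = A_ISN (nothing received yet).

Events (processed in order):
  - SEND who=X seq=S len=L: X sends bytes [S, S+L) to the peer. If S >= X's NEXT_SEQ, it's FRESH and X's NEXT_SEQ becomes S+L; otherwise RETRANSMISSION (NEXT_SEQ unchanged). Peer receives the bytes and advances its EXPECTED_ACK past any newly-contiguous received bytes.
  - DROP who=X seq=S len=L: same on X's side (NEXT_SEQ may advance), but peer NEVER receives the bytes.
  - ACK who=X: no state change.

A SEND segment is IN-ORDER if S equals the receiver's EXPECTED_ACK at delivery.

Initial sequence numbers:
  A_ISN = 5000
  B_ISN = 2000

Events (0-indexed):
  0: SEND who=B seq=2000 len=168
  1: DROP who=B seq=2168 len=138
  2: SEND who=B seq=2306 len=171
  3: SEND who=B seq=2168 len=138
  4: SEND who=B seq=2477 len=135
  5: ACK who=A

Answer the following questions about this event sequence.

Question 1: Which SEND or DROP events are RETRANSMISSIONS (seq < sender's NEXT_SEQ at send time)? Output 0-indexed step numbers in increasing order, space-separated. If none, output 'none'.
Step 0: SEND seq=2000 -> fresh
Step 1: DROP seq=2168 -> fresh
Step 2: SEND seq=2306 -> fresh
Step 3: SEND seq=2168 -> retransmit
Step 4: SEND seq=2477 -> fresh

Answer: 3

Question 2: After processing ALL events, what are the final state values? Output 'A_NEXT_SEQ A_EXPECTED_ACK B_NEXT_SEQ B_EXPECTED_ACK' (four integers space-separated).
After event 0: A_seq=5000 A_ack=2168 B_seq=2168 B_ack=5000
After event 1: A_seq=5000 A_ack=2168 B_seq=2306 B_ack=5000
After event 2: A_seq=5000 A_ack=2168 B_seq=2477 B_ack=5000
After event 3: A_seq=5000 A_ack=2477 B_seq=2477 B_ack=5000
After event 4: A_seq=5000 A_ack=2612 B_seq=2612 B_ack=5000
After event 5: A_seq=5000 A_ack=2612 B_seq=2612 B_ack=5000

Answer: 5000 2612 2612 5000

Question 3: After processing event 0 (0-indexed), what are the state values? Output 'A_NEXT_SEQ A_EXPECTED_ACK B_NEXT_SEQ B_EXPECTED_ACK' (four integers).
After event 0: A_seq=5000 A_ack=2168 B_seq=2168 B_ack=5000

5000 2168 2168 5000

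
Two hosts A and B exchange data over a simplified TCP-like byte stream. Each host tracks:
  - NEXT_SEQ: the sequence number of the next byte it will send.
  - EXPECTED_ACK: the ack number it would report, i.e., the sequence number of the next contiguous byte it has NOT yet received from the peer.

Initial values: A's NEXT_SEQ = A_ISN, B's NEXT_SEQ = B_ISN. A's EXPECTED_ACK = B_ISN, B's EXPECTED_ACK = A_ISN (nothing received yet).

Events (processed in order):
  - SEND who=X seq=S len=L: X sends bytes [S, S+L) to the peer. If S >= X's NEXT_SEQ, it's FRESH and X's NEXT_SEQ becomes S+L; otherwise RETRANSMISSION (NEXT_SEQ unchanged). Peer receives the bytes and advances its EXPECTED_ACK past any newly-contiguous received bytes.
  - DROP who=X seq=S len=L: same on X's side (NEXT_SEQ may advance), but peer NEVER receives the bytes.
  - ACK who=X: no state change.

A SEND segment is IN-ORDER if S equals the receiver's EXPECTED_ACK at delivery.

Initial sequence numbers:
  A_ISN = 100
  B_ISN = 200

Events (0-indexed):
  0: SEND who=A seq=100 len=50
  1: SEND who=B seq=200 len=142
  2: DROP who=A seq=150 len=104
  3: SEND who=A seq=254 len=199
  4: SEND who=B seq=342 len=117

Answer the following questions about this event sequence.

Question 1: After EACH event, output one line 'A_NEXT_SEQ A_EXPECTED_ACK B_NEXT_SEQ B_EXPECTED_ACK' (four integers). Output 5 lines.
150 200 200 150
150 342 342 150
254 342 342 150
453 342 342 150
453 459 459 150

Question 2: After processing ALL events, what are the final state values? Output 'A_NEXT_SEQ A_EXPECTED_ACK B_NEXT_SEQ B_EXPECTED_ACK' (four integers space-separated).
Answer: 453 459 459 150

Derivation:
After event 0: A_seq=150 A_ack=200 B_seq=200 B_ack=150
After event 1: A_seq=150 A_ack=342 B_seq=342 B_ack=150
After event 2: A_seq=254 A_ack=342 B_seq=342 B_ack=150
After event 3: A_seq=453 A_ack=342 B_seq=342 B_ack=150
After event 4: A_seq=453 A_ack=459 B_seq=459 B_ack=150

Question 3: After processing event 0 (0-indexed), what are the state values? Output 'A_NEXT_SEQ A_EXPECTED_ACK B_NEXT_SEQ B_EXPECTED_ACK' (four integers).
After event 0: A_seq=150 A_ack=200 B_seq=200 B_ack=150

150 200 200 150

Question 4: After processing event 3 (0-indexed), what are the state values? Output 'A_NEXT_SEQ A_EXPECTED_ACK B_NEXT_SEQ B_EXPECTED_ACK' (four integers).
After event 0: A_seq=150 A_ack=200 B_seq=200 B_ack=150
After event 1: A_seq=150 A_ack=342 B_seq=342 B_ack=150
After event 2: A_seq=254 A_ack=342 B_seq=342 B_ack=150
After event 3: A_seq=453 A_ack=342 B_seq=342 B_ack=150

453 342 342 150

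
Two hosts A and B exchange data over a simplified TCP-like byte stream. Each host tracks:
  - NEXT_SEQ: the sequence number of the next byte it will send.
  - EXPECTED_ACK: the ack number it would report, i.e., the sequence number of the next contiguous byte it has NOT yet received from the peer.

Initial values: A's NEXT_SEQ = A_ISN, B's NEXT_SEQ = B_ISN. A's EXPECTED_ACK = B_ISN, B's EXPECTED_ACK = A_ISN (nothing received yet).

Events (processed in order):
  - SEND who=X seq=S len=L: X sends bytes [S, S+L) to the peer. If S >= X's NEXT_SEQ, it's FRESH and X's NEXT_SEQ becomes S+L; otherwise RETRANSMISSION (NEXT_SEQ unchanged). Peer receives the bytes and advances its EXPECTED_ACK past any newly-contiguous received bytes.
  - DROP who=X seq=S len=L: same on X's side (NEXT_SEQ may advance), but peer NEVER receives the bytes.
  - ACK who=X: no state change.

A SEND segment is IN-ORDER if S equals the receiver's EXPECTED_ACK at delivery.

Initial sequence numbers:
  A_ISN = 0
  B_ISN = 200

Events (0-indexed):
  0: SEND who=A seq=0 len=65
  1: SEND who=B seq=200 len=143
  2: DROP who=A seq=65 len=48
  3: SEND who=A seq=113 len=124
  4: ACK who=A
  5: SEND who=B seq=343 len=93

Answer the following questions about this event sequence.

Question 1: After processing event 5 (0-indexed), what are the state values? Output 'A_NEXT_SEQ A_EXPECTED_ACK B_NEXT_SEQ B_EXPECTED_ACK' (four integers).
After event 0: A_seq=65 A_ack=200 B_seq=200 B_ack=65
After event 1: A_seq=65 A_ack=343 B_seq=343 B_ack=65
After event 2: A_seq=113 A_ack=343 B_seq=343 B_ack=65
After event 3: A_seq=237 A_ack=343 B_seq=343 B_ack=65
After event 4: A_seq=237 A_ack=343 B_seq=343 B_ack=65
After event 5: A_seq=237 A_ack=436 B_seq=436 B_ack=65

237 436 436 65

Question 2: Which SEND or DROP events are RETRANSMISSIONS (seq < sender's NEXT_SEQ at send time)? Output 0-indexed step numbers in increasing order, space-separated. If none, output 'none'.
Step 0: SEND seq=0 -> fresh
Step 1: SEND seq=200 -> fresh
Step 2: DROP seq=65 -> fresh
Step 3: SEND seq=113 -> fresh
Step 5: SEND seq=343 -> fresh

Answer: none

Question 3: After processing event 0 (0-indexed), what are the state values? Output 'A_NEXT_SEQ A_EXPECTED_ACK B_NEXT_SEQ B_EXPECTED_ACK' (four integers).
After event 0: A_seq=65 A_ack=200 B_seq=200 B_ack=65

65 200 200 65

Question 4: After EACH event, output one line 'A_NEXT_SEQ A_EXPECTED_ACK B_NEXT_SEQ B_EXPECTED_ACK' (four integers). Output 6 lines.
65 200 200 65
65 343 343 65
113 343 343 65
237 343 343 65
237 343 343 65
237 436 436 65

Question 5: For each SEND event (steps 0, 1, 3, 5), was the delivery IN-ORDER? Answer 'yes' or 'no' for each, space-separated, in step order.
Step 0: SEND seq=0 -> in-order
Step 1: SEND seq=200 -> in-order
Step 3: SEND seq=113 -> out-of-order
Step 5: SEND seq=343 -> in-order

Answer: yes yes no yes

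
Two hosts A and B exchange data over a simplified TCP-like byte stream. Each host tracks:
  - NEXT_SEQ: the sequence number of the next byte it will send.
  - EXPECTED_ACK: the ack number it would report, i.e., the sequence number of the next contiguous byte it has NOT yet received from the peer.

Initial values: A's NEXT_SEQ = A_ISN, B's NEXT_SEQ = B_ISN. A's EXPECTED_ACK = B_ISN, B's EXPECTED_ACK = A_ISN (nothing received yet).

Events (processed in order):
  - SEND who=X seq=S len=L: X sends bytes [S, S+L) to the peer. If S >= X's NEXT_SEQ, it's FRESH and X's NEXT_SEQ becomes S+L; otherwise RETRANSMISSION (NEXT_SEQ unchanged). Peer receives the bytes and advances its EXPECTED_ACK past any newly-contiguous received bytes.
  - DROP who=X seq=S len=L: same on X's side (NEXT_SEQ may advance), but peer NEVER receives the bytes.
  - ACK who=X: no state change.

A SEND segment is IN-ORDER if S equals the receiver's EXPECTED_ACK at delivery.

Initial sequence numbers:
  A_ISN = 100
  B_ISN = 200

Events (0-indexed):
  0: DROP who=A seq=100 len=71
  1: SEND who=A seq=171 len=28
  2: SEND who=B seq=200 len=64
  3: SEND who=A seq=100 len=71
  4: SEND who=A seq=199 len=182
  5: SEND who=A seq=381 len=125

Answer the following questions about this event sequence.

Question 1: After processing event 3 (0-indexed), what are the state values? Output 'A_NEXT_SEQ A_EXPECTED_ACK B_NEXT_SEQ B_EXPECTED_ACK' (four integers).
After event 0: A_seq=171 A_ack=200 B_seq=200 B_ack=100
After event 1: A_seq=199 A_ack=200 B_seq=200 B_ack=100
After event 2: A_seq=199 A_ack=264 B_seq=264 B_ack=100
After event 3: A_seq=199 A_ack=264 B_seq=264 B_ack=199

199 264 264 199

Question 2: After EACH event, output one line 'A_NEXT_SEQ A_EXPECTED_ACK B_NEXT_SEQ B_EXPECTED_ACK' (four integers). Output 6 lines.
171 200 200 100
199 200 200 100
199 264 264 100
199 264 264 199
381 264 264 381
506 264 264 506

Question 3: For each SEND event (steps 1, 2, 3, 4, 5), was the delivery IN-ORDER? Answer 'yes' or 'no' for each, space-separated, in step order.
Answer: no yes yes yes yes

Derivation:
Step 1: SEND seq=171 -> out-of-order
Step 2: SEND seq=200 -> in-order
Step 3: SEND seq=100 -> in-order
Step 4: SEND seq=199 -> in-order
Step 5: SEND seq=381 -> in-order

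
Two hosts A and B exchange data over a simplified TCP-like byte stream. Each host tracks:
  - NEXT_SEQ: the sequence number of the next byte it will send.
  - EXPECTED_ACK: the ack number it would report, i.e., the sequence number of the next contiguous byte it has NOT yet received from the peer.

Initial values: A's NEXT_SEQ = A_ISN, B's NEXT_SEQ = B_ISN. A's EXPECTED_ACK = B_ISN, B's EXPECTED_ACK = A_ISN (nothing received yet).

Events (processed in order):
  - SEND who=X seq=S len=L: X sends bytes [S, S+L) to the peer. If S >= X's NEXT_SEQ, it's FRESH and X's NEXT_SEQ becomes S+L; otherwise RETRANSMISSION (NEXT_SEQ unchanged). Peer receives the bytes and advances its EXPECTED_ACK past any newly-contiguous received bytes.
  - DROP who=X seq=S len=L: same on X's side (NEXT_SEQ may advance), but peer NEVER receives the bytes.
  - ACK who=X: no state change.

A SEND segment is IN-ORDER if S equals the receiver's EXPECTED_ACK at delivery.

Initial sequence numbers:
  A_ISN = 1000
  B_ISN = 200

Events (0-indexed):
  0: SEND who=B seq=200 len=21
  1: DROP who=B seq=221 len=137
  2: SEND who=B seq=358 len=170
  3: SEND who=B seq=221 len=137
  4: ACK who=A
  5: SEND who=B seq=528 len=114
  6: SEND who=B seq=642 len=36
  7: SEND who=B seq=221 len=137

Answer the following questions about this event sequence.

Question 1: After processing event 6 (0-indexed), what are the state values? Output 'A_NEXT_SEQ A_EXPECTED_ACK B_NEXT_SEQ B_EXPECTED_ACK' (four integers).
After event 0: A_seq=1000 A_ack=221 B_seq=221 B_ack=1000
After event 1: A_seq=1000 A_ack=221 B_seq=358 B_ack=1000
After event 2: A_seq=1000 A_ack=221 B_seq=528 B_ack=1000
After event 3: A_seq=1000 A_ack=528 B_seq=528 B_ack=1000
After event 4: A_seq=1000 A_ack=528 B_seq=528 B_ack=1000
After event 5: A_seq=1000 A_ack=642 B_seq=642 B_ack=1000
After event 6: A_seq=1000 A_ack=678 B_seq=678 B_ack=1000

1000 678 678 1000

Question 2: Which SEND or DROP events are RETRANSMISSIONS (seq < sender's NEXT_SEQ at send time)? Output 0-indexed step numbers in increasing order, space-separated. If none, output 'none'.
Step 0: SEND seq=200 -> fresh
Step 1: DROP seq=221 -> fresh
Step 2: SEND seq=358 -> fresh
Step 3: SEND seq=221 -> retransmit
Step 5: SEND seq=528 -> fresh
Step 6: SEND seq=642 -> fresh
Step 7: SEND seq=221 -> retransmit

Answer: 3 7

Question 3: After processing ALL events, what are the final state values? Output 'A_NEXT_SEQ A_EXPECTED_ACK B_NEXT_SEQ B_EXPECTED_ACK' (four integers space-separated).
Answer: 1000 678 678 1000

Derivation:
After event 0: A_seq=1000 A_ack=221 B_seq=221 B_ack=1000
After event 1: A_seq=1000 A_ack=221 B_seq=358 B_ack=1000
After event 2: A_seq=1000 A_ack=221 B_seq=528 B_ack=1000
After event 3: A_seq=1000 A_ack=528 B_seq=528 B_ack=1000
After event 4: A_seq=1000 A_ack=528 B_seq=528 B_ack=1000
After event 5: A_seq=1000 A_ack=642 B_seq=642 B_ack=1000
After event 6: A_seq=1000 A_ack=678 B_seq=678 B_ack=1000
After event 7: A_seq=1000 A_ack=678 B_seq=678 B_ack=1000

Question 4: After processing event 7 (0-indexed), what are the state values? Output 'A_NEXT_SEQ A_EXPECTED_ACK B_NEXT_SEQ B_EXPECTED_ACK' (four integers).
After event 0: A_seq=1000 A_ack=221 B_seq=221 B_ack=1000
After event 1: A_seq=1000 A_ack=221 B_seq=358 B_ack=1000
After event 2: A_seq=1000 A_ack=221 B_seq=528 B_ack=1000
After event 3: A_seq=1000 A_ack=528 B_seq=528 B_ack=1000
After event 4: A_seq=1000 A_ack=528 B_seq=528 B_ack=1000
After event 5: A_seq=1000 A_ack=642 B_seq=642 B_ack=1000
After event 6: A_seq=1000 A_ack=678 B_seq=678 B_ack=1000
After event 7: A_seq=1000 A_ack=678 B_seq=678 B_ack=1000

1000 678 678 1000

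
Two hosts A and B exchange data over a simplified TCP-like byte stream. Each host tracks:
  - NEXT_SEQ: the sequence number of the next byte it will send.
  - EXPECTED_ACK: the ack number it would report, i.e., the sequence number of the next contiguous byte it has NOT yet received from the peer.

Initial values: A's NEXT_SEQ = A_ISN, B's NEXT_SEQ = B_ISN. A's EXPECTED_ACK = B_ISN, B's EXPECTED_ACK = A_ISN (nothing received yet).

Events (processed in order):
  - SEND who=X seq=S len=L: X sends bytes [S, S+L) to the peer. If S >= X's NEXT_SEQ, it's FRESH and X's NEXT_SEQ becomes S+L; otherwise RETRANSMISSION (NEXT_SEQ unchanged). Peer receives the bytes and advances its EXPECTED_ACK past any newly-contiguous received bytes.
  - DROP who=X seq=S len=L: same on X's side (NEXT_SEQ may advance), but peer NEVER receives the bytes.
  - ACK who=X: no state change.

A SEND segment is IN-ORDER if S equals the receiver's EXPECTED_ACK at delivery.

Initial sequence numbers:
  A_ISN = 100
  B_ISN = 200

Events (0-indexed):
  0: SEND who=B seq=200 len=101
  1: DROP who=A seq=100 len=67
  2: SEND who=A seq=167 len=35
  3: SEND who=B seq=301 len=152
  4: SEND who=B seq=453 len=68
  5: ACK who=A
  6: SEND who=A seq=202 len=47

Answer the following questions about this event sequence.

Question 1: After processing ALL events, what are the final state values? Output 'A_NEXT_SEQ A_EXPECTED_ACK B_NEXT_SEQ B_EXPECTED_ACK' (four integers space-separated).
Answer: 249 521 521 100

Derivation:
After event 0: A_seq=100 A_ack=301 B_seq=301 B_ack=100
After event 1: A_seq=167 A_ack=301 B_seq=301 B_ack=100
After event 2: A_seq=202 A_ack=301 B_seq=301 B_ack=100
After event 3: A_seq=202 A_ack=453 B_seq=453 B_ack=100
After event 4: A_seq=202 A_ack=521 B_seq=521 B_ack=100
After event 5: A_seq=202 A_ack=521 B_seq=521 B_ack=100
After event 6: A_seq=249 A_ack=521 B_seq=521 B_ack=100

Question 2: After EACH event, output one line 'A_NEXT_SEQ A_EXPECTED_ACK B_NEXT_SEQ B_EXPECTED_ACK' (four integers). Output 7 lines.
100 301 301 100
167 301 301 100
202 301 301 100
202 453 453 100
202 521 521 100
202 521 521 100
249 521 521 100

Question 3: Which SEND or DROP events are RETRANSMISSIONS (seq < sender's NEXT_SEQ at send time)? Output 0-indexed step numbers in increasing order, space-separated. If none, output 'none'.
Step 0: SEND seq=200 -> fresh
Step 1: DROP seq=100 -> fresh
Step 2: SEND seq=167 -> fresh
Step 3: SEND seq=301 -> fresh
Step 4: SEND seq=453 -> fresh
Step 6: SEND seq=202 -> fresh

Answer: none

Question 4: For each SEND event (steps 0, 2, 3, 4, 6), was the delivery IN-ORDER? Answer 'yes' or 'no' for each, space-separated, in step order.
Step 0: SEND seq=200 -> in-order
Step 2: SEND seq=167 -> out-of-order
Step 3: SEND seq=301 -> in-order
Step 4: SEND seq=453 -> in-order
Step 6: SEND seq=202 -> out-of-order

Answer: yes no yes yes no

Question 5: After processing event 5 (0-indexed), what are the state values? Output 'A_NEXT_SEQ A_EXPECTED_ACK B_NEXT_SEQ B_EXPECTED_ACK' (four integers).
After event 0: A_seq=100 A_ack=301 B_seq=301 B_ack=100
After event 1: A_seq=167 A_ack=301 B_seq=301 B_ack=100
After event 2: A_seq=202 A_ack=301 B_seq=301 B_ack=100
After event 3: A_seq=202 A_ack=453 B_seq=453 B_ack=100
After event 4: A_seq=202 A_ack=521 B_seq=521 B_ack=100
After event 5: A_seq=202 A_ack=521 B_seq=521 B_ack=100

202 521 521 100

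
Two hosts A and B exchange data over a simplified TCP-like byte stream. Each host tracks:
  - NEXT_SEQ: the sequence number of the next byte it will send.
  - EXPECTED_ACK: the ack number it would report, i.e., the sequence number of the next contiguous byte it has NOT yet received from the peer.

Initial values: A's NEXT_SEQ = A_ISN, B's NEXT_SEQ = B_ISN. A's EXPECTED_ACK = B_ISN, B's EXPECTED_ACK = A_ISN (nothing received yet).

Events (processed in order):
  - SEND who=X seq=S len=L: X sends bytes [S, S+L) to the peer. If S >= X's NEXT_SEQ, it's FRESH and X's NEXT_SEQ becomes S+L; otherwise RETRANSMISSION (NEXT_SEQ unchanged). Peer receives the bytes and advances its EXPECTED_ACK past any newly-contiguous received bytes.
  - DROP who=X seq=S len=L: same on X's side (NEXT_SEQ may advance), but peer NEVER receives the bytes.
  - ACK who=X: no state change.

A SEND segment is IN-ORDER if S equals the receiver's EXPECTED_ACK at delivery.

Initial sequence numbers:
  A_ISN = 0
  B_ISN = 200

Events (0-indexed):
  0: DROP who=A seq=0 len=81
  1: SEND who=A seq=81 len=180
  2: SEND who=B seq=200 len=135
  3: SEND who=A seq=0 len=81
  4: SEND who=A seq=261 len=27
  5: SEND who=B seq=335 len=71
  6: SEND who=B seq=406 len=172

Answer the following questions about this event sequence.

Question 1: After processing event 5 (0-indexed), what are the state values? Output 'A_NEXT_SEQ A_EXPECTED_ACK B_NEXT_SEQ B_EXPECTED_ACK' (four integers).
After event 0: A_seq=81 A_ack=200 B_seq=200 B_ack=0
After event 1: A_seq=261 A_ack=200 B_seq=200 B_ack=0
After event 2: A_seq=261 A_ack=335 B_seq=335 B_ack=0
After event 3: A_seq=261 A_ack=335 B_seq=335 B_ack=261
After event 4: A_seq=288 A_ack=335 B_seq=335 B_ack=288
After event 5: A_seq=288 A_ack=406 B_seq=406 B_ack=288

288 406 406 288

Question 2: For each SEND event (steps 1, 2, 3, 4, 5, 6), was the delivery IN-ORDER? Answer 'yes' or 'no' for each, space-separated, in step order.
Step 1: SEND seq=81 -> out-of-order
Step 2: SEND seq=200 -> in-order
Step 3: SEND seq=0 -> in-order
Step 4: SEND seq=261 -> in-order
Step 5: SEND seq=335 -> in-order
Step 6: SEND seq=406 -> in-order

Answer: no yes yes yes yes yes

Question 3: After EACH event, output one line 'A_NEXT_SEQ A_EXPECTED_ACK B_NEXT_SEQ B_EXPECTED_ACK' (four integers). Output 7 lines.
81 200 200 0
261 200 200 0
261 335 335 0
261 335 335 261
288 335 335 288
288 406 406 288
288 578 578 288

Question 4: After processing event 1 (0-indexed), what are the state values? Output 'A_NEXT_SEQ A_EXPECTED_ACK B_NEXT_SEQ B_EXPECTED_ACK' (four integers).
After event 0: A_seq=81 A_ack=200 B_seq=200 B_ack=0
After event 1: A_seq=261 A_ack=200 B_seq=200 B_ack=0

261 200 200 0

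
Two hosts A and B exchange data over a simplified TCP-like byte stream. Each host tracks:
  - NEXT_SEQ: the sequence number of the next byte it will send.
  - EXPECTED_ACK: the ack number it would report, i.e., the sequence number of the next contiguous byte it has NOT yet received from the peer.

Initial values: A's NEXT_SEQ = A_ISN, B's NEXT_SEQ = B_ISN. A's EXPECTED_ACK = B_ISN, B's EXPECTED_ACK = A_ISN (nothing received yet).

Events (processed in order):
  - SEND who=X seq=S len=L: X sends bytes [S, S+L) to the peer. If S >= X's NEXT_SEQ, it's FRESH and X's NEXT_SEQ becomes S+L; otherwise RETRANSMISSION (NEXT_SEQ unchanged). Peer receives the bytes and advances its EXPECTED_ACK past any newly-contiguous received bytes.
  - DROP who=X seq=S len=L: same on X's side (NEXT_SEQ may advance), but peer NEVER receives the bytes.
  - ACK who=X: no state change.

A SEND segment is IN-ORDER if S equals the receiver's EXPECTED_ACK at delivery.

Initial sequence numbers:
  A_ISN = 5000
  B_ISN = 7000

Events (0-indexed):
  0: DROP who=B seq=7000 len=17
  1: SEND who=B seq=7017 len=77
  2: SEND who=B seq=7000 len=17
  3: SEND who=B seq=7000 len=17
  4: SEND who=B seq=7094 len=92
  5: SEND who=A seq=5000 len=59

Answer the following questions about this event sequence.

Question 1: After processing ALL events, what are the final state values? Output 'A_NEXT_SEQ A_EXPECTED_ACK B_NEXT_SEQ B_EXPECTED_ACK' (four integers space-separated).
After event 0: A_seq=5000 A_ack=7000 B_seq=7017 B_ack=5000
After event 1: A_seq=5000 A_ack=7000 B_seq=7094 B_ack=5000
After event 2: A_seq=5000 A_ack=7094 B_seq=7094 B_ack=5000
After event 3: A_seq=5000 A_ack=7094 B_seq=7094 B_ack=5000
After event 4: A_seq=5000 A_ack=7186 B_seq=7186 B_ack=5000
After event 5: A_seq=5059 A_ack=7186 B_seq=7186 B_ack=5059

Answer: 5059 7186 7186 5059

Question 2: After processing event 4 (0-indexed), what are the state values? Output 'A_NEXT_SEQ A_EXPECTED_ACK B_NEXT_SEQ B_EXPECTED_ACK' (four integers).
After event 0: A_seq=5000 A_ack=7000 B_seq=7017 B_ack=5000
After event 1: A_seq=5000 A_ack=7000 B_seq=7094 B_ack=5000
After event 2: A_seq=5000 A_ack=7094 B_seq=7094 B_ack=5000
After event 3: A_seq=5000 A_ack=7094 B_seq=7094 B_ack=5000
After event 4: A_seq=5000 A_ack=7186 B_seq=7186 B_ack=5000

5000 7186 7186 5000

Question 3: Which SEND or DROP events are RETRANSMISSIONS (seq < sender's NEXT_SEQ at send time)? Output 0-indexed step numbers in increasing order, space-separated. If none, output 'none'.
Answer: 2 3

Derivation:
Step 0: DROP seq=7000 -> fresh
Step 1: SEND seq=7017 -> fresh
Step 2: SEND seq=7000 -> retransmit
Step 3: SEND seq=7000 -> retransmit
Step 4: SEND seq=7094 -> fresh
Step 5: SEND seq=5000 -> fresh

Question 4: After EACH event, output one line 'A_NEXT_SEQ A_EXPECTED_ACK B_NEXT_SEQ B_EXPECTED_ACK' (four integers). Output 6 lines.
5000 7000 7017 5000
5000 7000 7094 5000
5000 7094 7094 5000
5000 7094 7094 5000
5000 7186 7186 5000
5059 7186 7186 5059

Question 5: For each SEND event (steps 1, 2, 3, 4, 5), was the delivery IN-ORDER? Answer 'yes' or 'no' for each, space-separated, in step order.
Answer: no yes no yes yes

Derivation:
Step 1: SEND seq=7017 -> out-of-order
Step 2: SEND seq=7000 -> in-order
Step 3: SEND seq=7000 -> out-of-order
Step 4: SEND seq=7094 -> in-order
Step 5: SEND seq=5000 -> in-order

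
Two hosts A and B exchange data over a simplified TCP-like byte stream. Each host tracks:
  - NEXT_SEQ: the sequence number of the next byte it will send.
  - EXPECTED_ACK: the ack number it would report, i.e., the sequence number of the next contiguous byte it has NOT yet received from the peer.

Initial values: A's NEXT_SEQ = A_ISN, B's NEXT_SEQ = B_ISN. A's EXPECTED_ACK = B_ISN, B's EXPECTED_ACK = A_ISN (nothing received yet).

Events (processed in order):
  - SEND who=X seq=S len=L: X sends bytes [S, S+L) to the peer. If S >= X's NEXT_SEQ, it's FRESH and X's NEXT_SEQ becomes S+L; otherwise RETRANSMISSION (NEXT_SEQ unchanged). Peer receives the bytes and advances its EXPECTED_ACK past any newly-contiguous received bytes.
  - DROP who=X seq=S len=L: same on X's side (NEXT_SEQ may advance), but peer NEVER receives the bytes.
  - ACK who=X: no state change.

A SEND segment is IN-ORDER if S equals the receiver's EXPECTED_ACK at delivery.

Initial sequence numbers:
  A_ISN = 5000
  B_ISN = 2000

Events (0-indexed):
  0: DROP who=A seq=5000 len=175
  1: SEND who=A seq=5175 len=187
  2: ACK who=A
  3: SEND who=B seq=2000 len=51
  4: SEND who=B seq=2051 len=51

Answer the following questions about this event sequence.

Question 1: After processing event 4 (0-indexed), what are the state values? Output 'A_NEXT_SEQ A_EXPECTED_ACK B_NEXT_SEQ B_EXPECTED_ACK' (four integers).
After event 0: A_seq=5175 A_ack=2000 B_seq=2000 B_ack=5000
After event 1: A_seq=5362 A_ack=2000 B_seq=2000 B_ack=5000
After event 2: A_seq=5362 A_ack=2000 B_seq=2000 B_ack=5000
After event 3: A_seq=5362 A_ack=2051 B_seq=2051 B_ack=5000
After event 4: A_seq=5362 A_ack=2102 B_seq=2102 B_ack=5000

5362 2102 2102 5000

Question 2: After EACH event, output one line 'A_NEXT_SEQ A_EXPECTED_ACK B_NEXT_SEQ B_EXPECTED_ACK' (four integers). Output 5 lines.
5175 2000 2000 5000
5362 2000 2000 5000
5362 2000 2000 5000
5362 2051 2051 5000
5362 2102 2102 5000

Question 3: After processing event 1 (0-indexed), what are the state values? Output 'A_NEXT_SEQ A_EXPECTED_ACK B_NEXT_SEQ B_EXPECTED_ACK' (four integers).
After event 0: A_seq=5175 A_ack=2000 B_seq=2000 B_ack=5000
After event 1: A_seq=5362 A_ack=2000 B_seq=2000 B_ack=5000

5362 2000 2000 5000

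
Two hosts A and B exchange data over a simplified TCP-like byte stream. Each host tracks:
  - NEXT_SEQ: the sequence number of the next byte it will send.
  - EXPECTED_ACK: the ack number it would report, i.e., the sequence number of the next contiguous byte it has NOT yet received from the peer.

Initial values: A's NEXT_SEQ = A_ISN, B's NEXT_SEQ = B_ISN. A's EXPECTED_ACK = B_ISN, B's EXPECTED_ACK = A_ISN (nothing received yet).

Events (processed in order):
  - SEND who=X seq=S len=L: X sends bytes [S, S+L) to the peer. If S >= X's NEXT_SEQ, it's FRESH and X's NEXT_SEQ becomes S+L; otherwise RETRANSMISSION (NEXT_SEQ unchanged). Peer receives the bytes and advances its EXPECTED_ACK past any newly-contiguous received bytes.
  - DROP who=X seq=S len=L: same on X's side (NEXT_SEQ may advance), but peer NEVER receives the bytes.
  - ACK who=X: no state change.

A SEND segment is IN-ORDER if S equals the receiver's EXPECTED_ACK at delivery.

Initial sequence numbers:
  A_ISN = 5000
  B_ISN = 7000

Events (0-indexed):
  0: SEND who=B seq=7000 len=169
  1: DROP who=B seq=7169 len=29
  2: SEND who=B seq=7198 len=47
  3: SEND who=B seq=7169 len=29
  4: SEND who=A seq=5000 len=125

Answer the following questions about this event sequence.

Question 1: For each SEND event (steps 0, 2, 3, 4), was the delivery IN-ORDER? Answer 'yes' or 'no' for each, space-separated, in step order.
Step 0: SEND seq=7000 -> in-order
Step 2: SEND seq=7198 -> out-of-order
Step 3: SEND seq=7169 -> in-order
Step 4: SEND seq=5000 -> in-order

Answer: yes no yes yes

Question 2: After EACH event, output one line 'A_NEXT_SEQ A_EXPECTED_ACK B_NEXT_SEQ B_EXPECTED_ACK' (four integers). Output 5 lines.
5000 7169 7169 5000
5000 7169 7198 5000
5000 7169 7245 5000
5000 7245 7245 5000
5125 7245 7245 5125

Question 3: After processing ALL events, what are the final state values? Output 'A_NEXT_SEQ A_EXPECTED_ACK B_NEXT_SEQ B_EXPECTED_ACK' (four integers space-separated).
Answer: 5125 7245 7245 5125

Derivation:
After event 0: A_seq=5000 A_ack=7169 B_seq=7169 B_ack=5000
After event 1: A_seq=5000 A_ack=7169 B_seq=7198 B_ack=5000
After event 2: A_seq=5000 A_ack=7169 B_seq=7245 B_ack=5000
After event 3: A_seq=5000 A_ack=7245 B_seq=7245 B_ack=5000
After event 4: A_seq=5125 A_ack=7245 B_seq=7245 B_ack=5125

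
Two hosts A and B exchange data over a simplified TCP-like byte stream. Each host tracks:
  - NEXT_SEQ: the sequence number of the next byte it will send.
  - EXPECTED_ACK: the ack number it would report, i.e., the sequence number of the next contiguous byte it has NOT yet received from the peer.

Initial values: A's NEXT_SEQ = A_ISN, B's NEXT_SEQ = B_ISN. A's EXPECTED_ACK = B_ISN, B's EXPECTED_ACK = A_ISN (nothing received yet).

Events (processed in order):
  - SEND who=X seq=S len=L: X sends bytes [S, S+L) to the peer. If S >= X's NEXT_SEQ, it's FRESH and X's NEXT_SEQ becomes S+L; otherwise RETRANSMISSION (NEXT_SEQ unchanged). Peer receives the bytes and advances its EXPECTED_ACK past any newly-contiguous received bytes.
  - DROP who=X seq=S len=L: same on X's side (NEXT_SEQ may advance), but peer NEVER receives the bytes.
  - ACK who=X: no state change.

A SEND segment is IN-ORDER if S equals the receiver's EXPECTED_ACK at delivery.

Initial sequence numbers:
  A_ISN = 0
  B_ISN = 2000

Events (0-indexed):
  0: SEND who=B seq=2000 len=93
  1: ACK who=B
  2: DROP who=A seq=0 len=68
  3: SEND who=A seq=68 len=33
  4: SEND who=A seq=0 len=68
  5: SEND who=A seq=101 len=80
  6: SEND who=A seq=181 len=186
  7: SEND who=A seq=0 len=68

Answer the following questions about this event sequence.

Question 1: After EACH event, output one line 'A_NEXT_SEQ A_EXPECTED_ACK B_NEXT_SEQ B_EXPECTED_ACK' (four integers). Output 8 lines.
0 2093 2093 0
0 2093 2093 0
68 2093 2093 0
101 2093 2093 0
101 2093 2093 101
181 2093 2093 181
367 2093 2093 367
367 2093 2093 367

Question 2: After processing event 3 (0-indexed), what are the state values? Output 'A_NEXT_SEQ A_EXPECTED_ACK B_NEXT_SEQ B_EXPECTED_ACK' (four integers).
After event 0: A_seq=0 A_ack=2093 B_seq=2093 B_ack=0
After event 1: A_seq=0 A_ack=2093 B_seq=2093 B_ack=0
After event 2: A_seq=68 A_ack=2093 B_seq=2093 B_ack=0
After event 3: A_seq=101 A_ack=2093 B_seq=2093 B_ack=0

101 2093 2093 0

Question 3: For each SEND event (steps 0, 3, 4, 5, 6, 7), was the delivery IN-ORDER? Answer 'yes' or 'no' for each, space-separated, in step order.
Answer: yes no yes yes yes no

Derivation:
Step 0: SEND seq=2000 -> in-order
Step 3: SEND seq=68 -> out-of-order
Step 4: SEND seq=0 -> in-order
Step 5: SEND seq=101 -> in-order
Step 6: SEND seq=181 -> in-order
Step 7: SEND seq=0 -> out-of-order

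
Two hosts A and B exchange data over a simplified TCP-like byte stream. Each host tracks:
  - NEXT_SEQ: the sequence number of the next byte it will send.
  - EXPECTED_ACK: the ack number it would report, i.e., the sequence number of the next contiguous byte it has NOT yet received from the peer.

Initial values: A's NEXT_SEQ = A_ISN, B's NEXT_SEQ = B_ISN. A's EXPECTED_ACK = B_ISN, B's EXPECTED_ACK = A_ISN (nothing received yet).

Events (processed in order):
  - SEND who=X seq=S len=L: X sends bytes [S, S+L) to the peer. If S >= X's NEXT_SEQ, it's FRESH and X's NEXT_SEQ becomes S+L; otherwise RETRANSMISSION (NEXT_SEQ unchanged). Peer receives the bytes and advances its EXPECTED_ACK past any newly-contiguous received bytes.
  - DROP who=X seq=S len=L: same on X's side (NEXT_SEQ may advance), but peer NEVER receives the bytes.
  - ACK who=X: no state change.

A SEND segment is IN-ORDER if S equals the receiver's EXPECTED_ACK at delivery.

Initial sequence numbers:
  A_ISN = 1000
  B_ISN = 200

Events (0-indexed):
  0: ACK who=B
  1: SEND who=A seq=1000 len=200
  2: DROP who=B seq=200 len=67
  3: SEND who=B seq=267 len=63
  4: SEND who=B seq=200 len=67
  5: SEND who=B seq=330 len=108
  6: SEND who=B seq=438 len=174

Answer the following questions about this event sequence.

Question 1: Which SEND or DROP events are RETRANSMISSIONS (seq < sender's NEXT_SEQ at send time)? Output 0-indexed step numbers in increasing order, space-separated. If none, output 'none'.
Step 1: SEND seq=1000 -> fresh
Step 2: DROP seq=200 -> fresh
Step 3: SEND seq=267 -> fresh
Step 4: SEND seq=200 -> retransmit
Step 5: SEND seq=330 -> fresh
Step 6: SEND seq=438 -> fresh

Answer: 4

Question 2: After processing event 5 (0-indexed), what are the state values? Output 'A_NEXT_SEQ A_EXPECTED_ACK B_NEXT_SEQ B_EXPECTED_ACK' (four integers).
After event 0: A_seq=1000 A_ack=200 B_seq=200 B_ack=1000
After event 1: A_seq=1200 A_ack=200 B_seq=200 B_ack=1200
After event 2: A_seq=1200 A_ack=200 B_seq=267 B_ack=1200
After event 3: A_seq=1200 A_ack=200 B_seq=330 B_ack=1200
After event 4: A_seq=1200 A_ack=330 B_seq=330 B_ack=1200
After event 5: A_seq=1200 A_ack=438 B_seq=438 B_ack=1200

1200 438 438 1200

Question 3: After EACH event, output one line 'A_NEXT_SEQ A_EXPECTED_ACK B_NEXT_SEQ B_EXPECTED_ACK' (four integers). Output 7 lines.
1000 200 200 1000
1200 200 200 1200
1200 200 267 1200
1200 200 330 1200
1200 330 330 1200
1200 438 438 1200
1200 612 612 1200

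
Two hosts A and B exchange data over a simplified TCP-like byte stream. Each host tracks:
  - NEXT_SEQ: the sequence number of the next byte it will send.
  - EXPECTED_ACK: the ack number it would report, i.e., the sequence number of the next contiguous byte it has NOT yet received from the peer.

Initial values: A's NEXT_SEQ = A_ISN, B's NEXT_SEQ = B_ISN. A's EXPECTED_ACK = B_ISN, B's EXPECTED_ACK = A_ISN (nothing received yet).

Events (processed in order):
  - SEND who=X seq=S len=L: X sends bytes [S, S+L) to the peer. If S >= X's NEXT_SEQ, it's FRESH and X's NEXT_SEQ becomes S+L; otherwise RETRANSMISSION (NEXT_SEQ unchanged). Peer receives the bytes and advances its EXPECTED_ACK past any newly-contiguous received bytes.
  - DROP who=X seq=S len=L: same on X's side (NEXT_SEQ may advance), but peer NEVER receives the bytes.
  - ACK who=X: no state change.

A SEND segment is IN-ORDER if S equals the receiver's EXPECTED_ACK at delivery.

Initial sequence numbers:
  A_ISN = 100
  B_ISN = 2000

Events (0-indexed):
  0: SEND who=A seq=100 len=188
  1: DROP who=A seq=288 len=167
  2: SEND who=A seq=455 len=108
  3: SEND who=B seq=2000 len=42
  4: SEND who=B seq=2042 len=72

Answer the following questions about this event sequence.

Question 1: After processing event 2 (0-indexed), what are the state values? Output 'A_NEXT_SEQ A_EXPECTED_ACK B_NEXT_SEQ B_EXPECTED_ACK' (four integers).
After event 0: A_seq=288 A_ack=2000 B_seq=2000 B_ack=288
After event 1: A_seq=455 A_ack=2000 B_seq=2000 B_ack=288
After event 2: A_seq=563 A_ack=2000 B_seq=2000 B_ack=288

563 2000 2000 288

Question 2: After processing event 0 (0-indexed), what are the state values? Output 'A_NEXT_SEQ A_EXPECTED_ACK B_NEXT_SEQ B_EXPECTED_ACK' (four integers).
After event 0: A_seq=288 A_ack=2000 B_seq=2000 B_ack=288

288 2000 2000 288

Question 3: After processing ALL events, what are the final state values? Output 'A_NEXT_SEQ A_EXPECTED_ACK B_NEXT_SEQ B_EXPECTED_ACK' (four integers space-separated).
After event 0: A_seq=288 A_ack=2000 B_seq=2000 B_ack=288
After event 1: A_seq=455 A_ack=2000 B_seq=2000 B_ack=288
After event 2: A_seq=563 A_ack=2000 B_seq=2000 B_ack=288
After event 3: A_seq=563 A_ack=2042 B_seq=2042 B_ack=288
After event 4: A_seq=563 A_ack=2114 B_seq=2114 B_ack=288

Answer: 563 2114 2114 288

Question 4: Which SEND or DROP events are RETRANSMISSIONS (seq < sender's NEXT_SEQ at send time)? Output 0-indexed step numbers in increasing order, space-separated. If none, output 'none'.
Answer: none

Derivation:
Step 0: SEND seq=100 -> fresh
Step 1: DROP seq=288 -> fresh
Step 2: SEND seq=455 -> fresh
Step 3: SEND seq=2000 -> fresh
Step 4: SEND seq=2042 -> fresh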